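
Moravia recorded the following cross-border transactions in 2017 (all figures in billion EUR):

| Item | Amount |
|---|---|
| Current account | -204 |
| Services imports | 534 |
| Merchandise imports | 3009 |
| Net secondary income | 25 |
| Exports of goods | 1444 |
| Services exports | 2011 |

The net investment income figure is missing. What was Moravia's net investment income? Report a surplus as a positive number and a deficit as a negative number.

Current account = goods balance + services balance + net primary income + net secondary income
Sum of the known components = -63
Net investment income = CA - (known components) = -204 - (-63) = -141

-141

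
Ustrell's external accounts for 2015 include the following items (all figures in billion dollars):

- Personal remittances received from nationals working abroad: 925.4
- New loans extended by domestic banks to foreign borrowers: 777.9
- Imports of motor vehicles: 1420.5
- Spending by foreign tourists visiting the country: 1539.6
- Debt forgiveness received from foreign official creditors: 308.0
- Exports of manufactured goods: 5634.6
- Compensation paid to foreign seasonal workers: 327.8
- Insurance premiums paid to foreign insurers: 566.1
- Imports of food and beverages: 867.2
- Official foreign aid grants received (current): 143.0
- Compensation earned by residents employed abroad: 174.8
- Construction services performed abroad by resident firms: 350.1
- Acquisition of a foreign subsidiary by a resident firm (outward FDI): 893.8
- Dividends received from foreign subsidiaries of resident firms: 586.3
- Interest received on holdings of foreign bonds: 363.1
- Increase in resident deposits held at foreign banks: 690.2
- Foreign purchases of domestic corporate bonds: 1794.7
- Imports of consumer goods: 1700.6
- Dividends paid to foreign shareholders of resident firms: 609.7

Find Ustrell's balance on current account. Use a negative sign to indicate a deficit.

Goods: -867.2 + 5634.6 - 1420.5 - 1700.6 = 1646.3
Services: -566.1 + 350.1 + 1539.6 = 1323.6
Primary income: -609.7 + 586.3 + 174.8 + 363.1 - 327.8 = 186.7
Secondary income: 925.4 + 143.0 = 1068.4
Current account = 1646.3 + 1323.6 + 186.7 + 1068.4 = 4225.0
(Excluded from the current account — financial account: new loans extended by domestic banks to foreign borrowers 777.9, acquisition of a foreign subsidiary by a resident firm (outward FDI) 893.8, increase in resident deposits held at foreign banks 690.2, foreign purchases of domestic corporate bonds 1794.7; capital account: debt forgiveness received from foreign official creditors 308.0.)

4225.0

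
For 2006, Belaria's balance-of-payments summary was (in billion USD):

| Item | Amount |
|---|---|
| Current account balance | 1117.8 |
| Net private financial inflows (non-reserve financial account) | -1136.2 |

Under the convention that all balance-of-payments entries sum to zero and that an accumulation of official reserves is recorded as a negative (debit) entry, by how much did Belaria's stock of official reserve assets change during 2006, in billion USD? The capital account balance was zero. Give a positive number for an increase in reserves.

Official reserve transactions balance = -(1117.8 + (-1136.2)) = 18.4
An accumulation of reserves is recorded as a debit (negative entry), so the change in the stock of reserves is the negative of that balance.
Change in official reserves = -(18.4) = -18.4

-18.4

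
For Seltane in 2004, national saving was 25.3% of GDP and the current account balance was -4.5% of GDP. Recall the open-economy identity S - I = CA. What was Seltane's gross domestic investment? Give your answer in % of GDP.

S - I = CA (net lending to the rest of the world).
I = S - CA = 25.3 - (-4.5) = 29.8

29.8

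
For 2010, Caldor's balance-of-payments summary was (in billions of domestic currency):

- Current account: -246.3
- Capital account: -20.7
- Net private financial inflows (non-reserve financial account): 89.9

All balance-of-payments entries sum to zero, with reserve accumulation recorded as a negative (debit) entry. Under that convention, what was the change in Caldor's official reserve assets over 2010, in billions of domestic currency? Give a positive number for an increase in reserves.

-177.1

Official reserve transactions balance = -((-246.3) + (-20.7) + 89.9) = 177.1
An accumulation of reserves is recorded as a debit (negative entry), so the change in the stock of reserves is the negative of that balance.
Change in official reserves = -(177.1) = -177.1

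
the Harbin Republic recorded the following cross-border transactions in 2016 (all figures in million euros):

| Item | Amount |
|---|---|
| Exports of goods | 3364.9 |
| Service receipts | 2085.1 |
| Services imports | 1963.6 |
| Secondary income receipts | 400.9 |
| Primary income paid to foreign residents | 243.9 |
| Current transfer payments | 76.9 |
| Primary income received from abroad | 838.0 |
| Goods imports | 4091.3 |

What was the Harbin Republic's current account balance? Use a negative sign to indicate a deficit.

Goods balance = 3364.9 - 4091.3 = -726.4
Services balance = 2085.1 - 1963.6 = 121.5
Trade balance (goods + services) = -726.4 + 121.5 = -604.9
Net primary income = 838.0 - 243.9 = 594.1
Net secondary income = 400.9 - 76.9 = 324.0
Current account = -604.9 + 594.1 + 324.0 = 313.2

313.2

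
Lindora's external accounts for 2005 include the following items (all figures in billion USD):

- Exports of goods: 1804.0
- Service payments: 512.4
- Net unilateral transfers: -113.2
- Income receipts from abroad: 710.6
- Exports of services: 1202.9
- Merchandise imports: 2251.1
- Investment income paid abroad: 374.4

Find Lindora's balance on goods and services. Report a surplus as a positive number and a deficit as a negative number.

Goods balance = 1804.0 - 2251.1 = -447.1
Services balance = 1202.9 - 512.4 = 690.5
Trade balance (goods + services) = -447.1 + 690.5 = 243.4

243.4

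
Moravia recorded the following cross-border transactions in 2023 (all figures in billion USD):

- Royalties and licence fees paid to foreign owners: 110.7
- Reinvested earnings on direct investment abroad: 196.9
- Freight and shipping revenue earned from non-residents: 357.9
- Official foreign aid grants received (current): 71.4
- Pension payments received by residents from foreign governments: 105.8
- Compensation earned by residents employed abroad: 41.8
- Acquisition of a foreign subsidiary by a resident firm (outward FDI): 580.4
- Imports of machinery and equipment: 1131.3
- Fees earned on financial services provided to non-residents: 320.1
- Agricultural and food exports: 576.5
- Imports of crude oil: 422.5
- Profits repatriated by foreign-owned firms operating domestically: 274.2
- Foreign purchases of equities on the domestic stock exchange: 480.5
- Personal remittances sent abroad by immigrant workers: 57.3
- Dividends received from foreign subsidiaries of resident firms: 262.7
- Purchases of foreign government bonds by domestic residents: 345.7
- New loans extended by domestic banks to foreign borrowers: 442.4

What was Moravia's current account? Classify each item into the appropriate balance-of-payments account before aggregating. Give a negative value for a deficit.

Goods: 576.5 - 1131.3 - 422.5 = -977.3
Services: 357.9 + 320.1 - 110.7 = 567.3
Primary income: 196.9 + 262.7 + 41.8 - 274.2 = 227.2
Secondary income: -57.3 + 71.4 + 105.8 = 119.9
Current account = (-977.3) + 567.3 + 227.2 + 119.9 = -62.9
(Excluded from the current account — financial account: acquisition of a foreign subsidiary by a resident firm (outward FDI) 580.4, foreign purchases of equities on the domestic stock exchange 480.5, purchases of foreign government bonds by domestic residents 345.7, new loans extended by domestic banks to foreign borrowers 442.4.)

-62.9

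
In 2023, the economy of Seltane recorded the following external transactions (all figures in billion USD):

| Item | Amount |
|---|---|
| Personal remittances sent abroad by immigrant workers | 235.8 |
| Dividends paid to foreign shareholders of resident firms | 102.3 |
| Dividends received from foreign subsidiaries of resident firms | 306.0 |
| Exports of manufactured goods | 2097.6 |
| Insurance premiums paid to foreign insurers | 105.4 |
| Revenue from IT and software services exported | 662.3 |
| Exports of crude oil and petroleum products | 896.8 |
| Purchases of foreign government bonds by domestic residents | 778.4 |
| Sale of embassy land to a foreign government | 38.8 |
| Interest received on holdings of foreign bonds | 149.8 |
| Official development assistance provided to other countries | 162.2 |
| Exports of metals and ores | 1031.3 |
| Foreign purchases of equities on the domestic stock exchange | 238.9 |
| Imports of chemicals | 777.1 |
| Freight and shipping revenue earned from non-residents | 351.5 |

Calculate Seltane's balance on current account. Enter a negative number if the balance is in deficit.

Goods: 2097.6 + 896.8 + 1031.3 - 777.1 = 3248.6
Services: 662.3 - 105.4 + 351.5 = 908.4
Primary income: -102.3 + 149.8 + 306.0 = 353.5
Secondary income: -162.2 - 235.8 = -398.0
Current account = 3248.6 + 908.4 + 353.5 + (-398.0) = 4112.5
(Excluded from the current account — financial account: purchases of foreign government bonds by domestic residents 778.4, foreign purchases of equities on the domestic stock exchange 238.9; capital account: sale of embassy land to a foreign government 38.8.)

4112.5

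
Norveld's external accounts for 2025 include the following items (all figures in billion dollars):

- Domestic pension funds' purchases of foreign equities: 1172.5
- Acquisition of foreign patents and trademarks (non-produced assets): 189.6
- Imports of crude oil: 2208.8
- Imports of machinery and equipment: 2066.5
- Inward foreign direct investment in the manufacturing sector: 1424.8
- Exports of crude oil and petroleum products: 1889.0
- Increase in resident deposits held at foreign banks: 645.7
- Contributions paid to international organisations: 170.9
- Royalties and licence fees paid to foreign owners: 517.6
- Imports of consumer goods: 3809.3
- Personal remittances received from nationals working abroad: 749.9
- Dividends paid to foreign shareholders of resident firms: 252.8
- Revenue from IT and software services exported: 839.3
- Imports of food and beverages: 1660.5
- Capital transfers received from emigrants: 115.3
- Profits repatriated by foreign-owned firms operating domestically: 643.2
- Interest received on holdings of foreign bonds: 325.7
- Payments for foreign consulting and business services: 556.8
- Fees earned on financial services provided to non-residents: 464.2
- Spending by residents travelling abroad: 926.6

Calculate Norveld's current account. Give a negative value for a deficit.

-8544.9

Goods: -3809.3 - 1660.5 + 1889.0 - 2208.8 - 2066.5 = -7856.1
Services: -926.6 - 517.6 + 464.2 - 556.8 + 839.3 = -697.5
Primary income: -643.2 - 252.8 + 325.7 = -570.3
Secondary income: -170.9 + 749.9 = 579.0
Current account = (-7856.1) + (-697.5) + (-570.3) + 579.0 = -8544.9
(Excluded from the current account — financial account: domestic pension funds' purchases of foreign equities 1172.5, inward foreign direct investment in the manufacturing sector 1424.8, increase in resident deposits held at foreign banks 645.7; capital account: acquisition of foreign patents and trademarks (non-produced assets) 189.6, capital transfers received from emigrants 115.3.)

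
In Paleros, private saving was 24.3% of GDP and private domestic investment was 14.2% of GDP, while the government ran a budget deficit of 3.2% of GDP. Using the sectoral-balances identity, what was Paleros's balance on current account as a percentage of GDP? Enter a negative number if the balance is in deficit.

By the sectoral-balances identity, CA = (S_private - I) + (T - G).
Private balance = 24.3 - 14.2 = 10.1
Government balance (T - G) = -3.2
CA = 10.1 + (-3.2) = 6.9

6.9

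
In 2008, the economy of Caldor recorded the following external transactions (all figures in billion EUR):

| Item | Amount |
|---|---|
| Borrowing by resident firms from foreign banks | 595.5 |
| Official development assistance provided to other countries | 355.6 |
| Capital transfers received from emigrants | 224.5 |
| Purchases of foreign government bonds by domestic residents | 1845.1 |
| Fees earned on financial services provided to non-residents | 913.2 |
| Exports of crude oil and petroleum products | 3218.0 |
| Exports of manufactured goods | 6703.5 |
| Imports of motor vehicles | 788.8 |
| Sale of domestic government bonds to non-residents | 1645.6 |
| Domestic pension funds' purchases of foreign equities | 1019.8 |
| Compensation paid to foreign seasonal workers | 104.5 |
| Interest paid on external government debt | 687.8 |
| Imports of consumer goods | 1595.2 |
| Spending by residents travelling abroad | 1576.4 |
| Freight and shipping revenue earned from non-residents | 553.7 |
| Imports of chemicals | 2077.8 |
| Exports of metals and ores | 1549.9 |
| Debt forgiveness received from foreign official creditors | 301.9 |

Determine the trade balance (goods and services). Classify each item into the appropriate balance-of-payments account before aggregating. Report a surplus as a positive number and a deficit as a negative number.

Goods: 3218.0 + 6703.5 - 788.8 - 1595.2 + 1549.9 - 2077.8 = 7009.6
Services: -1576.4 + 913.2 + 553.7 = -109.5
Trade balance = 7009.6 + (-109.5) = 6900.1
(Excluded from the trade balance — financial account: borrowing by resident firms from foreign banks 595.5, purchases of foreign government bonds by domestic residents 1845.1, sale of domestic government bonds to non-residents 1645.6, domestic pension funds' purchases of foreign equities 1019.8; secondary income: official development assistance provided to other countries 355.6; capital account: capital transfers received from emigrants 224.5, debt forgiveness received from foreign official creditors 301.9; primary income: compensation paid to foreign seasonal workers 104.5, interest paid on external government debt 687.8.)

6900.1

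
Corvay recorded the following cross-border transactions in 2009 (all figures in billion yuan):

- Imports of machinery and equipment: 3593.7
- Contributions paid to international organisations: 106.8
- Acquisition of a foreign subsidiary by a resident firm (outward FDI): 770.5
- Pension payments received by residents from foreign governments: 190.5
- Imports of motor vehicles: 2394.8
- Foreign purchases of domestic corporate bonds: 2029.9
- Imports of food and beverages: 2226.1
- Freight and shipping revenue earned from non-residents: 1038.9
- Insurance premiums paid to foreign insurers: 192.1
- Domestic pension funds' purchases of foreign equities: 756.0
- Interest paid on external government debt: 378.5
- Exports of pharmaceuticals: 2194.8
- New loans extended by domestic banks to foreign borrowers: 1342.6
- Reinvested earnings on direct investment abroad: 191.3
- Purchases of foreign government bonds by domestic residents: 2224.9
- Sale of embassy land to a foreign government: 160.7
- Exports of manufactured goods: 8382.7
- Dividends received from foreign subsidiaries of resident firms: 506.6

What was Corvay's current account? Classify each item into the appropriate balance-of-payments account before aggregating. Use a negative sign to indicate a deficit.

Goods: -3593.7 + 2194.8 - 2226.1 + 8382.7 - 2394.8 = 2362.9
Services: -192.1 + 1038.9 = 846.8
Primary income: 506.6 - 378.5 + 191.3 = 319.4
Secondary income: 190.5 - 106.8 = 83.7
Current account = 2362.9 + 846.8 + 319.4 + 83.7 = 3612.8
(Excluded from the current account — financial account: acquisition of a foreign subsidiary by a resident firm (outward FDI) 770.5, foreign purchases of domestic corporate bonds 2029.9, domestic pension funds' purchases of foreign equities 756.0, new loans extended by domestic banks to foreign borrowers 1342.6, purchases of foreign government bonds by domestic residents 2224.9; capital account: sale of embassy land to a foreign government 160.7.)

3612.8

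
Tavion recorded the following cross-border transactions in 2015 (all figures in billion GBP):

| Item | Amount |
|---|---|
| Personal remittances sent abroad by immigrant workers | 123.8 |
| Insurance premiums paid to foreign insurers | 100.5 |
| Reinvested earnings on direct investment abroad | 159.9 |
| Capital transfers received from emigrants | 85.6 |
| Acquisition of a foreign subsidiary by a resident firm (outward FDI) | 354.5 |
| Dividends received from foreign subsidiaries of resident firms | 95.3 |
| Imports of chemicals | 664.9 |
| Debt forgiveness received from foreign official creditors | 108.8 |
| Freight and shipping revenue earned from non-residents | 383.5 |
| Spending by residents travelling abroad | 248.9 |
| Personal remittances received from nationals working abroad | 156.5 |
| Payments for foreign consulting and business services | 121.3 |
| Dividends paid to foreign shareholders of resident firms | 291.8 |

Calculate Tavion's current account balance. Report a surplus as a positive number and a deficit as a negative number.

Goods: -664.9
Services: 383.5 - 100.5 - 248.9 - 121.3 = -87.2
Primary income: 159.9 + 95.3 - 291.8 = -36.6
Secondary income: -123.8 + 156.5 = 32.7
Current account = (-664.9) + (-87.2) + (-36.6) + 32.7 = -756.0
(Excluded from the current account — capital account: capital transfers received from emigrants 85.6, debt forgiveness received from foreign official creditors 108.8; financial account: acquisition of a foreign subsidiary by a resident firm (outward FDI) 354.5.)

-756.0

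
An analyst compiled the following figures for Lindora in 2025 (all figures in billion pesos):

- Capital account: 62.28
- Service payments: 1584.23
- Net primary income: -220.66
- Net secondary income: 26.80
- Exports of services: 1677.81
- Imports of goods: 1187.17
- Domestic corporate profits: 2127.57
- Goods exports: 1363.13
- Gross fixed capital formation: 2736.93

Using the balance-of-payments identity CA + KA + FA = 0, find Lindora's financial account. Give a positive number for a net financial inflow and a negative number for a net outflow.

Goods balance = 1363.13 - 1187.17 = 175.96
Services balance = 1677.81 - 1584.23 = 93.58
Trade balance (goods + services) = 175.96 + 93.58 = 269.54
Net primary income = -220.66
Net secondary income = 26.80
Current account = 269.54 + (-220.66) + 26.80 = 75.68
Financial account = -(75.68 + 62.28) = -137.96

-137.96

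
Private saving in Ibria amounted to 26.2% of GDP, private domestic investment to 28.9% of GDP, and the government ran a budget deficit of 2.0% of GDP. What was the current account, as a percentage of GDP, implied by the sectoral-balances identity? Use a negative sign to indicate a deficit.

By the sectoral-balances identity, CA = (S_private - I) + (T - G).
Private balance = 26.2 - 28.9 = -2.7
Government balance (T - G) = -2.0
CA = -2.7 + (-2.0) = -4.7

-4.7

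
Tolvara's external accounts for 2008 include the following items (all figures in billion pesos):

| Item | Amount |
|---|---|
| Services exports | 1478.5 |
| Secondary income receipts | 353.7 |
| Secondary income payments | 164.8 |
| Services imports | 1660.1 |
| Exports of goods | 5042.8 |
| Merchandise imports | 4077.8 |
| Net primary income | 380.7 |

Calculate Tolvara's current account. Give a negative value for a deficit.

Goods balance = 5042.8 - 4077.8 = 965.0
Services balance = 1478.5 - 1660.1 = -181.6
Trade balance (goods + services) = 965.0 + (-181.6) = 783.4
Net primary income = 380.7
Net secondary income = 353.7 - 164.8 = 188.9
Current account = 783.4 + 380.7 + 188.9 = 1353.0

1353.0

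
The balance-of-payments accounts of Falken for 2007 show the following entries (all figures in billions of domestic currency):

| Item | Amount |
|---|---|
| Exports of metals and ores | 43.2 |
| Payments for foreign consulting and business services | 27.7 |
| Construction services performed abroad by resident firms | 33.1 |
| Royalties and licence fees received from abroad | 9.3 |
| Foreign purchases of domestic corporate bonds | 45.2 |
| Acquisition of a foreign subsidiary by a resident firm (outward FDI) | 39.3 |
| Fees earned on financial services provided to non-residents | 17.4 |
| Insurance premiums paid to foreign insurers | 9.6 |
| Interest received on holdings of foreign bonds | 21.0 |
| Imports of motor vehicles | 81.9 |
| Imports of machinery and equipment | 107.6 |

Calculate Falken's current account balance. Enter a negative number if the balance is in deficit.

Goods: 43.2 - 81.9 - 107.6 = -146.3
Services: 33.1 - 9.6 - 27.7 + 9.3 + 17.4 = 22.5
Primary income: 21.0
Current account = (-146.3) + 22.5 + 21.0 = -102.8
(Excluded from the current account — financial account: foreign purchases of domestic corporate bonds 45.2, acquisition of a foreign subsidiary by a resident firm (outward FDI) 39.3.)

-102.8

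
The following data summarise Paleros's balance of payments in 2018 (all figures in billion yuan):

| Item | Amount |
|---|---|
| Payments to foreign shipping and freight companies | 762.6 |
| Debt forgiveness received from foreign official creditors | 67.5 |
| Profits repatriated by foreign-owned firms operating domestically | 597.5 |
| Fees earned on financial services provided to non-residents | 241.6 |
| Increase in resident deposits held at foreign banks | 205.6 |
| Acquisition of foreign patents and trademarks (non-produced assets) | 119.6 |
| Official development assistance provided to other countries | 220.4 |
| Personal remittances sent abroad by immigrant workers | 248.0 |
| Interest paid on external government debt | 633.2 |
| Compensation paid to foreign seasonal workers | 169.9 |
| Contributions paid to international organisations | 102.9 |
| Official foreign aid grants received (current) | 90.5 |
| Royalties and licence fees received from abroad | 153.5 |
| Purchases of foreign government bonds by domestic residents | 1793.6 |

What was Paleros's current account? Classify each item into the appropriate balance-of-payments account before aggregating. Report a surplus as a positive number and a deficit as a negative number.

-2248.9

Services: -762.6 + 241.6 + 153.5 = -367.5
Primary income: -633.2 - 597.5 - 169.9 = -1400.6
Secondary income: -248.0 - 220.4 - 102.9 + 90.5 = -480.8
Current account = (-367.5) + (-1400.6) + (-480.8) = -2248.9
(Excluded from the current account — capital account: debt forgiveness received from foreign official creditors 67.5, acquisition of foreign patents and trademarks (non-produced assets) 119.6; financial account: increase in resident deposits held at foreign banks 205.6, purchases of foreign government bonds by domestic residents 1793.6.)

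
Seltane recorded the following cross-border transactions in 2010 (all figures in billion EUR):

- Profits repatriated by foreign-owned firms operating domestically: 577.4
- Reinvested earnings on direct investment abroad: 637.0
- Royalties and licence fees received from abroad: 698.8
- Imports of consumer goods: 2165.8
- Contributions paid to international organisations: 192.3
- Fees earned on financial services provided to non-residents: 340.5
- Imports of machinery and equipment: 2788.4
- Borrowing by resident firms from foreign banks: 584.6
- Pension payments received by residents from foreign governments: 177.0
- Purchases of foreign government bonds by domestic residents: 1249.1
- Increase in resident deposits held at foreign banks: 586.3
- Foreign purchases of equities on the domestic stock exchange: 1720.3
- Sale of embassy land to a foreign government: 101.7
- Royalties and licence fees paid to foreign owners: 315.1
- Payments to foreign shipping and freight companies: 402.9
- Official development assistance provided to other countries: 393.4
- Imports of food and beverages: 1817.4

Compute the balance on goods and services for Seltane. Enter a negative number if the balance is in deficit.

-6450.3

Goods: -2165.8 - 2788.4 - 1817.4 = -6771.6
Services: -315.1 - 402.9 + 698.8 + 340.5 = 321.3
Trade balance = -6771.6 + 321.3 = -6450.3
(Excluded from the trade balance — primary income: profits repatriated by foreign-owned firms operating domestically 577.4, reinvested earnings on direct investment abroad 637.0; secondary income: contributions paid to international organisations 192.3, pension payments received by residents from foreign governments 177.0, official development assistance provided to other countries 393.4; financial account: borrowing by resident firms from foreign banks 584.6, purchases of foreign government bonds by domestic residents 1249.1, increase in resident deposits held at foreign banks 586.3, foreign purchases of equities on the domestic stock exchange 1720.3; capital account: sale of embassy land to a foreign government 101.7.)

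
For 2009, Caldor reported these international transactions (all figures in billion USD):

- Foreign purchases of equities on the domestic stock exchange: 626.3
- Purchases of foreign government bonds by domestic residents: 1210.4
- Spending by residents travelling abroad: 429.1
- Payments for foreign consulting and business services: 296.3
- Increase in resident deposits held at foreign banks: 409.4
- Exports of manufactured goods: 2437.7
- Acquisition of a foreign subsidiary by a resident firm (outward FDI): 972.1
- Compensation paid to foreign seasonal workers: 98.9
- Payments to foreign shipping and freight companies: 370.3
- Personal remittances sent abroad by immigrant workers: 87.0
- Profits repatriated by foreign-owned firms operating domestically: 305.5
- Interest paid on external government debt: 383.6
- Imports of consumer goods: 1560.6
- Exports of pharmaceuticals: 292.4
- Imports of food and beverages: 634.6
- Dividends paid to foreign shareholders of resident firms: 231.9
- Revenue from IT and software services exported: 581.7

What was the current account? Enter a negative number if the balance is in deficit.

-1086.0

Goods: -634.6 + 2437.7 + 292.4 - 1560.6 = 534.9
Services: 581.7 - 370.3 - 296.3 - 429.1 = -514.0
Primary income: -231.9 - 305.5 - 383.6 - 98.9 = -1019.9
Secondary income: -87.0
Current account = 534.9 + (-514.0) + (-1019.9) + (-87.0) = -1086.0
(Excluded from the current account — financial account: foreign purchases of equities on the domestic stock exchange 626.3, purchases of foreign government bonds by domestic residents 1210.4, increase in resident deposits held at foreign banks 409.4, acquisition of a foreign subsidiary by a resident firm (outward FDI) 972.1.)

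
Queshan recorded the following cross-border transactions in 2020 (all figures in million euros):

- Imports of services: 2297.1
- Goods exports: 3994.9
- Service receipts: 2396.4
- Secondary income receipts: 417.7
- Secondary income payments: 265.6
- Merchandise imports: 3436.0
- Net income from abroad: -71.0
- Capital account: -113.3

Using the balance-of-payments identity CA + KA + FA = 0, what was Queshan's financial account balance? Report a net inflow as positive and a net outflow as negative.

Goods balance = 3994.9 - 3436.0 = 558.9
Services balance = 2396.4 - 2297.1 = 99.3
Trade balance (goods + services) = 558.9 + 99.3 = 658.2
Net primary income = -71.0
Net secondary income = 417.7 - 265.6 = 152.1
Current account = 658.2 + (-71.0) + 152.1 = 739.3
Financial account = -(739.3 + (-113.3)) = -626.0

-626.0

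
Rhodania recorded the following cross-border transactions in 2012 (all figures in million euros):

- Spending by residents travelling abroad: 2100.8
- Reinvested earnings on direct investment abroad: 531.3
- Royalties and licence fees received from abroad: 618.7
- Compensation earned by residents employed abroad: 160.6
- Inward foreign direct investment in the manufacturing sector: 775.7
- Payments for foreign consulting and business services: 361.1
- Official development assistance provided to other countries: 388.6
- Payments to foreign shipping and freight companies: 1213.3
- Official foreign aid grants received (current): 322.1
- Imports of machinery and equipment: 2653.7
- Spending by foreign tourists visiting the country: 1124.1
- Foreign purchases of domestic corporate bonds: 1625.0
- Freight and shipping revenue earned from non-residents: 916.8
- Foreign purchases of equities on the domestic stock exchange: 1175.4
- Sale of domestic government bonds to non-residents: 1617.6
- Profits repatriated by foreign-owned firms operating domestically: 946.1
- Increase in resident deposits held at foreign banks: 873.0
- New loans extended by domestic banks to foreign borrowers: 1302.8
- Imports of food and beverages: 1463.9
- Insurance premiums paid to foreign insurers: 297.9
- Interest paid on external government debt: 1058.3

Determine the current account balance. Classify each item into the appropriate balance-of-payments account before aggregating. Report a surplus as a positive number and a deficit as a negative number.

-6810.1

Goods: -1463.9 - 2653.7 = -4117.6
Services: -361.1 - 2100.8 + 1124.1 + 916.8 + 618.7 - 1213.3 - 297.9 = -1313.5
Primary income: 531.3 - 946.1 - 1058.3 + 160.6 = -1312.5
Secondary income: 322.1 - 388.6 = -66.5
Current account = (-4117.6) + (-1313.5) + (-1312.5) + (-66.5) = -6810.1
(Excluded from the current account — financial account: inward foreign direct investment in the manufacturing sector 775.7, foreign purchases of domestic corporate bonds 1625.0, foreign purchases of equities on the domestic stock exchange 1175.4, sale of domestic government bonds to non-residents 1617.6, increase in resident deposits held at foreign banks 873.0, new loans extended by domestic banks to foreign borrowers 1302.8.)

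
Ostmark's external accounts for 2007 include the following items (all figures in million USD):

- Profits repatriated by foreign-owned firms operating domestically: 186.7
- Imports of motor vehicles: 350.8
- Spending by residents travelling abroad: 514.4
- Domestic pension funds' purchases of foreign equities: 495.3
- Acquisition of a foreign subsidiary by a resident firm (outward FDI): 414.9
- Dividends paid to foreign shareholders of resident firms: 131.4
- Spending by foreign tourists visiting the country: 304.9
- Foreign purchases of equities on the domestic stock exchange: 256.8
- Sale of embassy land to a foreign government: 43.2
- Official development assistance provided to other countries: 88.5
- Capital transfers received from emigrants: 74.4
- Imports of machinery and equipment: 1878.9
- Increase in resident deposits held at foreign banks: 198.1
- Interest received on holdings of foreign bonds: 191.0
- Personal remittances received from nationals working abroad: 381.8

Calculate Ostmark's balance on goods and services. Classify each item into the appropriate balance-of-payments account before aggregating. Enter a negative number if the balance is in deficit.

-2439.2

Goods: -350.8 - 1878.9 = -2229.7
Services: 304.9 - 514.4 = -209.5
Trade balance = -2229.7 + (-209.5) = -2439.2
(Excluded from the trade balance — primary income: profits repatriated by foreign-owned firms operating domestically 186.7, dividends paid to foreign shareholders of resident firms 131.4, interest received on holdings of foreign bonds 191.0; financial account: domestic pension funds' purchases of foreign equities 495.3, acquisition of a foreign subsidiary by a resident firm (outward FDI) 414.9, foreign purchases of equities on the domestic stock exchange 256.8, increase in resident deposits held at foreign banks 198.1; capital account: sale of embassy land to a foreign government 43.2, capital transfers received from emigrants 74.4; secondary income: official development assistance provided to other countries 88.5, personal remittances received from nationals working abroad 381.8.)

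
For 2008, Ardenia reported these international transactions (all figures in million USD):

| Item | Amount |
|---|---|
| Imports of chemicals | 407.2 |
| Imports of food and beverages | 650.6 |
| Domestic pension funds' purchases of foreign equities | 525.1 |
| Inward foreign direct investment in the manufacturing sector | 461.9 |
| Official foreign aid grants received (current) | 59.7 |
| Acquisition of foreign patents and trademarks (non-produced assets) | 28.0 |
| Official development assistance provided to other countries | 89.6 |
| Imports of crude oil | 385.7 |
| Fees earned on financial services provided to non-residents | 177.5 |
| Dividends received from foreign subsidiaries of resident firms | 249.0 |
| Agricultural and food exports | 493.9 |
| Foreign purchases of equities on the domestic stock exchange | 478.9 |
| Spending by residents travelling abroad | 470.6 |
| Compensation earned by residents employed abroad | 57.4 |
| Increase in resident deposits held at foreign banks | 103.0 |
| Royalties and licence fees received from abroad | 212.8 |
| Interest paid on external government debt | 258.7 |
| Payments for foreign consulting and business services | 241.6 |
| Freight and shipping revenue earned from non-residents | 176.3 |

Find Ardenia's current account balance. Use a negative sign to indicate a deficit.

Goods: -407.2 + 493.9 - 650.6 - 385.7 = -949.6
Services: 212.8 + 176.3 + 177.5 - 241.6 - 470.6 = -145.6
Primary income: -258.7 + 57.4 + 249.0 = 47.7
Secondary income: -89.6 + 59.7 = -29.9
Current account = (-949.6) + (-145.6) + 47.7 + (-29.9) = -1077.4
(Excluded from the current account — financial account: domestic pension funds' purchases of foreign equities 525.1, inward foreign direct investment in the manufacturing sector 461.9, foreign purchases of equities on the domestic stock exchange 478.9, increase in resident deposits held at foreign banks 103.0; capital account: acquisition of foreign patents and trademarks (non-produced assets) 28.0.)

-1077.4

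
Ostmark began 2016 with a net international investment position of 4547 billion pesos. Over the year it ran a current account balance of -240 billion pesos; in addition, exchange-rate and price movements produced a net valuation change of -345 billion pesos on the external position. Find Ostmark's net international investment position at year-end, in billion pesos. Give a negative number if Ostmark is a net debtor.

3962

Change in NIIP = current account + net valuation change = -240 + (-345) = -585
End-of-year NIIP = 4547 + (-585) = 3962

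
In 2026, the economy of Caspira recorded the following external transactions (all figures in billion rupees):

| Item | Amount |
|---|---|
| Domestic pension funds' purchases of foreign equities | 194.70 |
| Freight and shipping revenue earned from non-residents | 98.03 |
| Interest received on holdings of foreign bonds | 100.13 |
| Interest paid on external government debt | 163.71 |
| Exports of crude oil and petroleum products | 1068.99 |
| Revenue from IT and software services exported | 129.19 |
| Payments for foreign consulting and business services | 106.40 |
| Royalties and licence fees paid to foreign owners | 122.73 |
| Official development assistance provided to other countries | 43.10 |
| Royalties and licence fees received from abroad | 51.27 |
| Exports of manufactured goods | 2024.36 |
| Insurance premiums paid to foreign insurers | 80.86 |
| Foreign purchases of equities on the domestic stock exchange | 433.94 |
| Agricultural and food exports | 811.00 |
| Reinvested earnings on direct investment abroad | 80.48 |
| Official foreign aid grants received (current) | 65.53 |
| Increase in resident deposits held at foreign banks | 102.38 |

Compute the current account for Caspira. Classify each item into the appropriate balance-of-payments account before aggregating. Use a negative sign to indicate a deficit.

3912.18

Goods: 2024.36 + 811.00 + 1068.99 = 3904.35
Services: 51.27 - 106.40 + 98.03 - 80.86 + 129.19 - 122.73 = -31.50
Primary income: 100.13 - 163.71 + 80.48 = 16.90
Secondary income: -43.10 + 65.53 = 22.43
Current account = 3904.35 + (-31.50) + 16.90 + 22.43 = 3912.18
(Excluded from the current account — financial account: domestic pension funds' purchases of foreign equities 194.70, foreign purchases of equities on the domestic stock exchange 433.94, increase in resident deposits held at foreign banks 102.38.)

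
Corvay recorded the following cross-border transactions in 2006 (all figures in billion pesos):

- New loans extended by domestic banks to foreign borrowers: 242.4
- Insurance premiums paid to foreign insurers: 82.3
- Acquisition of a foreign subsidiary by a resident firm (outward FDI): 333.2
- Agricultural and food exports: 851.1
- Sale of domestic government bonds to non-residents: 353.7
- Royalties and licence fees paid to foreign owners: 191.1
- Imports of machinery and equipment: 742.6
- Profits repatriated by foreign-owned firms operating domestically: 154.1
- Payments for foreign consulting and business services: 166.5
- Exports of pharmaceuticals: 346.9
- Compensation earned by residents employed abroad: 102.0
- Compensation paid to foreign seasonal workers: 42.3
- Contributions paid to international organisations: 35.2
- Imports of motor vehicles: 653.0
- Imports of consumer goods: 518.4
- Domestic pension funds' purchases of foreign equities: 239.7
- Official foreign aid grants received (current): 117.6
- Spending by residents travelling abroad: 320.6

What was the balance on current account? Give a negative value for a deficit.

-1488.5

Goods: -518.4 + 851.1 - 653.0 + 346.9 - 742.6 = -716.0
Services: -166.5 - 82.3 - 320.6 - 191.1 = -760.5
Primary income: -42.3 - 154.1 + 102.0 = -94.4
Secondary income: -35.2 + 117.6 = 82.4
Current account = (-716.0) + (-760.5) + (-94.4) + 82.4 = -1488.5
(Excluded from the current account — financial account: new loans extended by domestic banks to foreign borrowers 242.4, acquisition of a foreign subsidiary by a resident firm (outward FDI) 333.2, sale of domestic government bonds to non-residents 353.7, domestic pension funds' purchases of foreign equities 239.7.)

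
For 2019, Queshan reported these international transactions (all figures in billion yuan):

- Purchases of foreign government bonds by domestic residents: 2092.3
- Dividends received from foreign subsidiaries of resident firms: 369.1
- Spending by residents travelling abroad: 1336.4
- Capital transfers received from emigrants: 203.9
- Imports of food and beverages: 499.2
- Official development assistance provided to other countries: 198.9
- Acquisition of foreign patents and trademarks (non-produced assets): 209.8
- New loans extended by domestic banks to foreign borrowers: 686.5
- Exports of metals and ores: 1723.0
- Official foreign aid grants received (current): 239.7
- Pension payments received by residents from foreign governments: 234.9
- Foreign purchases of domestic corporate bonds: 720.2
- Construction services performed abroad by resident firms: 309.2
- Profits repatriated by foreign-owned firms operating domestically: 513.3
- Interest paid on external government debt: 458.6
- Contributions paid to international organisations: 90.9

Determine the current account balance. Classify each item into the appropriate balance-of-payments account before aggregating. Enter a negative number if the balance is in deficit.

-221.4

Goods: 1723.0 - 499.2 = 1223.8
Services: 309.2 - 1336.4 = -1027.2
Primary income: 369.1 - 458.6 - 513.3 = -602.8
Secondary income: 234.9 - 198.9 + 239.7 - 90.9 = 184.8
Current account = 1223.8 + (-1027.2) + (-602.8) + 184.8 = -221.4
(Excluded from the current account — financial account: purchases of foreign government bonds by domestic residents 2092.3, new loans extended by domestic banks to foreign borrowers 686.5, foreign purchases of domestic corporate bonds 720.2; capital account: capital transfers received from emigrants 203.9, acquisition of foreign patents and trademarks (non-produced assets) 209.8.)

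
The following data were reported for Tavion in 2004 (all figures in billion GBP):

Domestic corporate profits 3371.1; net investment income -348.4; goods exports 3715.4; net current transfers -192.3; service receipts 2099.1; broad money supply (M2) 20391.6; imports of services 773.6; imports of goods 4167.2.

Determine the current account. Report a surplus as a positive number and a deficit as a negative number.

333.0

Goods balance = 3715.4 - 4167.2 = -451.8
Services balance = 2099.1 - 773.6 = 1325.5
Trade balance (goods + services) = -451.8 + 1325.5 = 873.7
Net primary income = -348.4
Net secondary income = -192.3
Current account = 873.7 + (-348.4) + (-192.3) = 333.0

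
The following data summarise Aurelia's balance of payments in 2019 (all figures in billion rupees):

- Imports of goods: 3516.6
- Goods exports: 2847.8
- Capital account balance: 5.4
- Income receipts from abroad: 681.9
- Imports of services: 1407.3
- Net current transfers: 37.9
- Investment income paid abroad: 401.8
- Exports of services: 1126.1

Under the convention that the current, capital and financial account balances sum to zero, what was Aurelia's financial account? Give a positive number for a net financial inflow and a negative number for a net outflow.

Goods balance = 2847.8 - 3516.6 = -668.8
Services balance = 1126.1 - 1407.3 = -281.2
Trade balance (goods + services) = -668.8 + (-281.2) = -950.0
Net primary income = 681.9 - 401.8 = 280.1
Net secondary income = 37.9
Current account = -950.0 + 280.1 + 37.9 = -632.0
Financial account = -(-632.0 + 5.4) = 626.6

626.6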